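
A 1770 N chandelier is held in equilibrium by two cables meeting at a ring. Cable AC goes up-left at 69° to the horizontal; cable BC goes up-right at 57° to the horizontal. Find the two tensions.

T_AC = 1192 N, T_BC = 784.1 N

ΣF_x = 0: −T_AC·cos69° + T_BC·cos57° = 0 → T_BC = 0.657992·T_AC.
ΣF_y = 0: T_AC·sin69° + T_BC·sin57° = 1770.
Substitute: T_AC·(0.93358 + 0.657992·0.838671) = 1770 → T_AC = 1191.58 ≈ 1192 N.
Then T_BC = 0.657992 × 1191.58 = 784.1 N.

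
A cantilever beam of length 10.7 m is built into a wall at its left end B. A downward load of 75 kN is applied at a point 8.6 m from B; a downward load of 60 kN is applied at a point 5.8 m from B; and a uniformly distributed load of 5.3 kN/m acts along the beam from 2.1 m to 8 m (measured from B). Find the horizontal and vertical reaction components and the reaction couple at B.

Resultant of the distributed load: 5.3 × 5.9 = 31.27 kN at 5.05 m from B.
ΣF_x = 0: B_x = 0.
ΣF_y = 0: B_y − 75 − 60 − 5.3·5.9 = 0 → B_y = 166.3 kN.
ΣM about B: M_B − 75·8.6 − 60·5.8 − (5.3·5.9)·5.05 = 0 → M_B = 1151 kN·m.

B_x = 0, B_y = 166.3 kN, M_B = 1151 kN·m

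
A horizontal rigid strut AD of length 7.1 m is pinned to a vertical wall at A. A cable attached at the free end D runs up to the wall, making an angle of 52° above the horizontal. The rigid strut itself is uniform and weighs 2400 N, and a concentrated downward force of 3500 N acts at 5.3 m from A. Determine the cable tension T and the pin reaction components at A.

T = 4838 N, A_x = 2979 N, A_y = 2087 N

ΣM about A: T·sin52°·7.1 − 2400·3.55 − 3500·5.3 = 0 → T = 27070/(7.1·0.788011) = 4838.35 ≈ 4838 N.
ΣF_x = 0: A_x − T·cos52° = 0 → A_x = 4838.35 × 0.615661 = 2979 N.
ΣF_y = 0: A_y + T·sin52° − 2400 − 3500 = 0 → A_y = 5900 − 4838.35 × 0.788011 = 2087 N.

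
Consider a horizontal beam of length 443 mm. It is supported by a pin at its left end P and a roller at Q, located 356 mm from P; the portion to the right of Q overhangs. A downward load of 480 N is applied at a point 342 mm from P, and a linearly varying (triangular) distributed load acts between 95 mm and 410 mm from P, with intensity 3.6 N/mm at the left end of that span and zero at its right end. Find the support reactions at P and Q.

P_x = 0, P_y = 267.3 N, Q_y = 779.7 N

Resultant of the triangular load: ½ × 3.6 × 315 = 567 N, acting at 200 mm from P (one-third of the span from the peak).
Taking moments about P: Q_y·356 − 480·342 − (½·3.6·315)·200 = 0 → Q_y = 277560/356 = 779.663 ≈ 779.7 N.
ΣF_y = 0: P_y + 779.663 − 480 − ½·3.6·315 = 0 → P_y = 267.3 N.
ΣF_x = 0: no horizontal applied forces, so P_x = 0.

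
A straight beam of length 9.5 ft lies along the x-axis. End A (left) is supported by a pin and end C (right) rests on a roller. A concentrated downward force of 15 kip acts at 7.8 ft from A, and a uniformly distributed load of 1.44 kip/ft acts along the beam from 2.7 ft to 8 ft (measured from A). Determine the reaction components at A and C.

A_x = 0, A_y = 6.018 kip, C_y = 16.61 kip

Resultant of the distributed load: 1.44 × 5.3 = 7.632 kip at 5.35 ft from A.
ΣM about A: C_y·9.5 − 15·7.8 − (1.44·5.3)·5.35 = 0 → C_y = 157.8312/9.5 = 16.6138 ≈ 16.61 kip.
ΣF_y = 0: A_y + 16.6138 − 15 − 1.44·5.3 = 0 → A_y = 6.018 kip.
ΣF_x = 0: no horizontal applied forces, so A_x = 0.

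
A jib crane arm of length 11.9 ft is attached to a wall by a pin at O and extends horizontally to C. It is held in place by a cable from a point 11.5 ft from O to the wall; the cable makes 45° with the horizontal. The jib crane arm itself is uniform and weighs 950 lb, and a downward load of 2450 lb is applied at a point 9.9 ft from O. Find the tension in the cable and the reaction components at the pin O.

ΣM about O: T·sin45°·11.5 − 950·5.95 − 2450·9.9 = 0 → T = 29907.5/(11.5·0.707107) = 3677.88 ≈ 3678 lb.
ΣF_x = 0: O_x − T·cos45° = 0 → O_x = 3677.88 × 0.707107 = 2601 lb.
ΣF_y = 0: O_y + T·sin45° − 950 − 2450 = 0 → O_y = 3400 − 3677.88 × 0.707107 = 799.3 lb.

T = 3678 lb, O_x = 2601 lb, O_y = 799.3 lb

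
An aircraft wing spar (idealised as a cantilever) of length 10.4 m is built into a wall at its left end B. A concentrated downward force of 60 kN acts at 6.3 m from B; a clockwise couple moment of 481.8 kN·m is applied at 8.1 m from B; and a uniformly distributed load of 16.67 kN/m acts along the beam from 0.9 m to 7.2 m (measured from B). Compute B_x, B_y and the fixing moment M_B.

B_x = 0, B_y = 165.0 kN, M_B = 1285 kN·m

Resultant of the distributed load: 16.67 × 6.3 = 105.021 kN at 4.05 m from B.
ΣF_x = 0: B_x = 0.
ΣF_y = 0: B_y − 60 − 16.67·6.3 = 0 → B_y = 165.0 kN.
ΣM about B: M_B − 60·6.3 − 481.8 − (16.67·6.3)·4.05 = 0 → M_B = 1285 kN·m.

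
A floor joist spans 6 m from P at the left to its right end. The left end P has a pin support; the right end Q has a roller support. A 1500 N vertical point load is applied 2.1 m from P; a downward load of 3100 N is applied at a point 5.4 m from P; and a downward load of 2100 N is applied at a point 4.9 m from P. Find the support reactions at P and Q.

P_x = 0, P_y = 1670 N, Q_y = 5030 N

Moments about P: Q_y·6 − 1500·2.1 − 3100·5.4 − 2100·4.9 = 0 → Q_y = 30180/6 = 5030 N.
ΣF_y = 0: P_y + 5030 − 1500 − 3100 − 2100 = 0 → P_y = 1670 N.
ΣF_x = 0: no horizontal applied forces, so P_x = 0.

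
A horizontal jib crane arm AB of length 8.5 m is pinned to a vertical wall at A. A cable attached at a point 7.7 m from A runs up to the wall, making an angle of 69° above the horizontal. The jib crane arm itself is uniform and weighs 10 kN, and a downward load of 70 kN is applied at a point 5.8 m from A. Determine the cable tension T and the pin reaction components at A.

ΣM about A: T·sin69°·7.7 − 10·4.25 − 70·5.8 = 0 → T = 448.5/(7.7·0.93358) = 62.3907 ≈ 62.39 kN.
ΣF_x = 0: A_x − T·cos69° = 0 → A_x = 62.3907 × 0.358368 = 22.36 kN.
ΣF_y = 0: A_y + T·sin69° − 10 − 70 = 0 → A_y = 80 − 62.3907 × 0.93358 = 21.75 kN.

T = 62.39 kN, A_x = 22.36 kN, A_y = 21.75 kN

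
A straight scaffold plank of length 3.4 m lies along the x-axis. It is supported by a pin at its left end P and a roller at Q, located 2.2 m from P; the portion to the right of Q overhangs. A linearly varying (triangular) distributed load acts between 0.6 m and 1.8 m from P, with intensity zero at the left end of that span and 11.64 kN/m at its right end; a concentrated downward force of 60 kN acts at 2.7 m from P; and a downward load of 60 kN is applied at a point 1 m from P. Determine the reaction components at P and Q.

Resultant of the triangular load: ½ × 11.64 × 1.2 = 6.984 kN, acting at 1.4 m from P (one-third of the span from the peak).
Taking moments about P: Q_y·2.2 − (½·11.64·1.2)·1.4 − 60·2.7 − 60·1 = 0 → Q_y = 231.7776/2.2 = 105.353 ≈ 105.4 kN.
ΣF_y = 0: P_y + 105.353 − ½·11.64·1.2 − 60 − 60 = 0 → P_y = 21.63 kN.
ΣF_x = 0: no horizontal applied forces, so P_x = 0.

P_x = 0, P_y = 21.63 kN, Q_y = 105.4 kN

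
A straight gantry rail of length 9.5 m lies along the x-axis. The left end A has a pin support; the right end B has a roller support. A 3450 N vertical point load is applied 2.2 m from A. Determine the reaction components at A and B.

ΣM about A: B_y·9.5 − 3450·2.2 = 0 → B_y = 7590/9.5 = 798.947 ≈ 798.9 N.
ΣF_y = 0: A_y + 798.947 − 3450 = 0 → A_y = 2651 N.
ΣF_x = 0: no horizontal applied forces, so A_x = 0.

A_x = 0, A_y = 2651 N, B_y = 798.9 N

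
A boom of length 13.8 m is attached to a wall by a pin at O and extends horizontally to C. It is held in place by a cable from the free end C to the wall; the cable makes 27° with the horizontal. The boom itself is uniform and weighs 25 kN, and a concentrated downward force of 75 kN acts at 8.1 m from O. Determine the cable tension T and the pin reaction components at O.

T = 124.5 kN, O_x = 110.9 kN, O_y = 43.48 kN

ΣM about O: T·sin27°·13.8 − 25·6.9 − 75·8.1 = 0 → T = 780/(13.8·0.45399) = 124.5 kN.
ΣF_x = 0: O_x − T·cos27° = 0 → O_x = 124.5 × 0.891007 = 110.9 kN.
ΣF_y = 0: O_y + T·sin27° − 25 − 75 = 0 → O_y = 100 − 124.5 × 0.45399 = 43.48 kN.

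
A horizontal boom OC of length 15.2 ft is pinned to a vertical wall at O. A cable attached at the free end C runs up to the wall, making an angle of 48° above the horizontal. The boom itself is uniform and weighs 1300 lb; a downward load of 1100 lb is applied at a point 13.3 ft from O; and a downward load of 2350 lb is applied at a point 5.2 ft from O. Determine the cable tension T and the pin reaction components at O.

T = 3252 lb, O_x = 2176 lb, O_y = 2334 lb

ΣM about O: T·sin48°·15.2 − 1300·7.6 − 1100·13.3 − 2350·5.2 = 0 → T = 36730/(15.2·0.743145) = 3251.65 ≈ 3252 lb.
ΣF_x = 0: O_x − T·cos48° = 0 → O_x = 3251.65 × 0.669131 = 2176 lb.
ΣF_y = 0: O_y + T·sin48° − 1300 − 1100 − 2350 = 0 → O_y = 4750 − 3251.65 × 0.743145 = 2334 lb.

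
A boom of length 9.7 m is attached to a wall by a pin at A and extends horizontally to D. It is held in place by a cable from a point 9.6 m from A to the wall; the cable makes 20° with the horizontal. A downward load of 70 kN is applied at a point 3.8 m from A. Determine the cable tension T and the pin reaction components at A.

ΣM about A: T·sin20°·9.6 − 70·3.8 = 0 → T = 266/(9.6·0.34202) = 81.0138 ≈ 81.01 kN.
ΣF_x = 0: A_x − T·cos20° = 0 → A_x = 81.0138 × 0.939693 = 76.13 kN.
ΣF_y = 0: A_y + T·sin20° − 70 = 0 → A_y = 70 − 81.0138 × 0.34202 = 42.29 kN.

T = 81.01 kN, A_x = 76.13 kN, A_y = 42.29 kN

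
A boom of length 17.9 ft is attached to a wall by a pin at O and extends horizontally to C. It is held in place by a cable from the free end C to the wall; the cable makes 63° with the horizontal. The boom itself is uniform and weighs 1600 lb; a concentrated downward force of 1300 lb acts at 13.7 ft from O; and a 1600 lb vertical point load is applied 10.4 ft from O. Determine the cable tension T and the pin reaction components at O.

T = 3058 lb, O_x = 1388 lb, O_y = 1775 lb

ΣM about O: T·sin63°·17.9 − 1600·8.95 − 1300·13.7 − 1600·10.4 = 0 → T = 48770/(17.9·0.891007) = 3057.87 ≈ 3058 lb.
ΣF_x = 0: O_x − T·cos63° = 0 → O_x = 3057.87 × 0.45399 = 1388 lb.
ΣF_y = 0: O_y + T·sin63° − 1600 − 1300 − 1600 = 0 → O_y = 4500 − 3057.87 × 0.891007 = 1775 lb.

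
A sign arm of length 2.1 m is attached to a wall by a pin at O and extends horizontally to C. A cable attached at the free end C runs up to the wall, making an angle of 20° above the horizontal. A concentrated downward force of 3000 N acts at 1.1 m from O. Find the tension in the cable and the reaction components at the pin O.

ΣM about O: T·sin20°·2.1 − 3000·1.1 = 0 → T = 3300/(2.1·0.34202) = 4594.55 ≈ 4595 N.
ΣF_x = 0: O_x − T·cos20° = 0 → O_x = 4594.55 × 0.939693 = 4317 N.
ΣF_y = 0: O_y + T·sin20° − 3000 = 0 → O_y = 3000 − 4594.55 × 0.34202 = 1429 N.

T = 4595 N, O_x = 4317 N, O_y = 1429 N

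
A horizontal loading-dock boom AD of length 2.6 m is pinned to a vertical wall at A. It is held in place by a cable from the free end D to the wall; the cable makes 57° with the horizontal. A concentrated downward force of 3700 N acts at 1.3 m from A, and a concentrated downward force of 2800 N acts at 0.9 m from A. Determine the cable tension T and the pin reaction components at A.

T = 3362 N, A_x = 1831 N, A_y = 3681 N

ΣM about A: T·sin57°·2.6 − 3700·1.3 − 2800·0.9 = 0 → T = 7330/(2.6·0.838671) = 3361.55 ≈ 3362 N.
ΣF_x = 0: A_x − T·cos57° = 0 → A_x = 3361.55 × 0.544639 = 1831 N.
ΣF_y = 0: A_y + T·sin57° − 3700 − 2800 = 0 → A_y = 6500 − 3361.55 × 0.838671 = 3681 N.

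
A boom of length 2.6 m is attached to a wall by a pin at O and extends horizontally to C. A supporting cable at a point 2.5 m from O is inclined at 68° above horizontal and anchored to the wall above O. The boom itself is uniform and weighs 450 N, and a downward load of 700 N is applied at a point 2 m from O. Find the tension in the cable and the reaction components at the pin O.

ΣM about O: T·sin68°·2.5 − 450·1.3 − 700·2 = 0 → T = 1985/(2.5·0.927184) = 856.356 ≈ 856.4 N.
ΣF_x = 0: O_x − T·cos68° = 0 → O_x = 856.356 × 0.374607 = 320.8 N.
ΣF_y = 0: O_y + T·sin68° − 450 − 700 = 0 → O_y = 1150 − 856.356 × 0.927184 = 356.0 N.

T = 856.4 N, O_x = 320.8 N, O_y = 356.0 N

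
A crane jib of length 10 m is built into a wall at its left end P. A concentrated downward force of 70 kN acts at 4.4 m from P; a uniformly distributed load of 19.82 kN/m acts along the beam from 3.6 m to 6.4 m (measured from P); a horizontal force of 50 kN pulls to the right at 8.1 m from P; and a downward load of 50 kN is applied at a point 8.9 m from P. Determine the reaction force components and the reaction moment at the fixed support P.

P_x = -50.00 kN, P_y = 175.5 kN, M_P = 1030 kN·m

Resultant of the distributed load: 19.82 × 2.8 = 55.496 kN at 5 m from P.
ΣF_x = 0: P_x + 50 = 0 → P_x = -50.00 kN.
ΣF_y = 0: P_y − 70 − 19.82·2.8 − 50 = 0 → P_y = 175.5 kN.
ΣM about P: M_P − 70·4.4 − (19.82·2.8)·5 − 50·8.9 = 0 → M_P = 1030 kN·m.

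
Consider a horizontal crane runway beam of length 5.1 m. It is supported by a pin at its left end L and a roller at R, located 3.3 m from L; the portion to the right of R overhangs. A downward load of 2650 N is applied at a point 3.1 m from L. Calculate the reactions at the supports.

Moments about L: R_y·3.3 − 2650·3.1 = 0 → R_y = 8215/3.3 = 2489.39 ≈ 2489 N.
ΣF_y = 0: L_y + 2489.39 − 2650 = 0 → L_y = 160.6 N.
ΣF_x = 0: no horizontal applied forces, so L_x = 0.

L_x = 0, L_y = 160.6 N, R_y = 2489 N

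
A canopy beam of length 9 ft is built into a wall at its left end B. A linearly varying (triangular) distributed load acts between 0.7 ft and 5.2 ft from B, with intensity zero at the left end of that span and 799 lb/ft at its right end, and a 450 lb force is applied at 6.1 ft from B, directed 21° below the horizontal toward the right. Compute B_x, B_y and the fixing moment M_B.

Resultant of the triangular load: ½ × 799 × 4.5 = 1797.75 lb, acting at 3.7 ft from B (one-third of the span from the peak).
ΣF_x = 0: B_x + 450·cos21° = 0 → B_x = -420.1 lb.
ΣF_y = 0: B_y − ½·799·4.5 − 450·sin21° = 0 → B_y = 1959 lb.
ΣM about B: M_B − (½·799·4.5)·3.7 − 450·sin21°·6.1 = 0 → M_B = 7635 lb·ft.

B_x = -420.1 lb, B_y = 1959 lb, M_B = 7635 lb·ft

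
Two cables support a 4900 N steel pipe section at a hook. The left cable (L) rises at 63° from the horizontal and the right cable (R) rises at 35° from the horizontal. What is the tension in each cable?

T_L = 4053 N, T_R = 2246 N

ΣF_x = 0: −T_L·cos63° + T_R·cos35° = 0 → T_R = 0.55422·T_L.
ΣF_y = 0: T_L·sin63° + T_R·sin35° = 4900.
Substitute: T_L·(0.891007 + 0.55422·0.573576) = 4900 → T_L = 4053.29 ≈ 4053 N.
Then T_R = 0.55422 × 4053.29 = 2246 N.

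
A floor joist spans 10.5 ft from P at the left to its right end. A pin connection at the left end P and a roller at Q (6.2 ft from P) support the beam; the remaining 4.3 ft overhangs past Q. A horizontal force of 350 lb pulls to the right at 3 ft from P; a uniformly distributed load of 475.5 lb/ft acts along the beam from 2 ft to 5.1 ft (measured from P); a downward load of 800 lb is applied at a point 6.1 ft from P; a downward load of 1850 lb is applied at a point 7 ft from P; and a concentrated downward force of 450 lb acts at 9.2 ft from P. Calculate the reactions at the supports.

P_x = -350.0 lb, P_y = 186.5 lb, Q_y = 4388 lb

Resultant of the distributed load: 475.5 × 3.1 = 1474.05 lb at 3.55 ft from P.
ΣM about P: Q_y·6.2 − (475.5·3.1)·3.55 − 800·6.1 − 1850·7 − 450·9.2 = 0 → Q_y = 27202.8775/6.2 = 4387.56 ≈ 4388 lb.
ΣF_y = 0: P_y + 4387.56 − 475.5·3.1 − 800 − 1850 − 450 = 0 → P_y = 186.5 lb.
ΣF_x = 0: P_x + 350 = 0 → P_x = -350.0 lb.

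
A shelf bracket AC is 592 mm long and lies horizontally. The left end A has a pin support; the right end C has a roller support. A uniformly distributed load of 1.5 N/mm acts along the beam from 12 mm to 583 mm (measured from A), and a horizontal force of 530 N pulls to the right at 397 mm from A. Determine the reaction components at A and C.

A_x = -530.0 N, A_y = 426.1 N, C_y = 430.4 N

Resultant of the distributed load: 1.5 × 571 = 856.5 N at 297.5 mm from A.
Moments about A: C_y·592 − (1.5·571)·297.5 = 0 → C_y = 254808.75/592 = 430.42 ≈ 430.4 N.
ΣF_y = 0: A_y + 430.42 − 1.5·571 = 0 → A_y = 426.1 N.
ΣF_x = 0: A_x + 530 = 0 → A_x = -530.0 N.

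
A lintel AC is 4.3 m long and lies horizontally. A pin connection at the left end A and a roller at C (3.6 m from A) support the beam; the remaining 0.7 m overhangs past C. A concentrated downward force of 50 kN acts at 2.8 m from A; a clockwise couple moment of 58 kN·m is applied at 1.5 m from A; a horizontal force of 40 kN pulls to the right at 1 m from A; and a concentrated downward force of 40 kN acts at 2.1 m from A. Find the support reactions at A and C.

ΣM about A: C_y·3.6 − 50·2.8 − 58 − 40·2.1 = 0 → C_y = 282/3.6 = 78.3333 ≈ 78.33 kN.
ΣF_y = 0: A_y + 78.3333 − 50 − 40 = 0 → A_y = 11.67 kN.
ΣF_x = 0: A_x + 40 = 0 → A_x = -40.00 kN.

A_x = -40.00 kN, A_y = 11.67 kN, C_y = 78.33 kN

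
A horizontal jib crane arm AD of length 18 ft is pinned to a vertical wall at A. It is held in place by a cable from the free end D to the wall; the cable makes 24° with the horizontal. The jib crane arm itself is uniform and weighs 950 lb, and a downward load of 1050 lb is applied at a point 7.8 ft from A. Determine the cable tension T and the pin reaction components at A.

T = 2286 lb, A_x = 2089 lb, A_y = 1070 lb

ΣM about A: T·sin24°·18 − 950·9 − 1050·7.8 = 0 → T = 16740/(18·0.406737) = 2286.49 ≈ 2286 lb.
ΣF_x = 0: A_x − T·cos24° = 0 → A_x = 2286.49 × 0.913545 = 2089 lb.
ΣF_y = 0: A_y + T·sin24° − 950 − 1050 = 0 → A_y = 2000 − 2286.49 × 0.406737 = 1070 lb.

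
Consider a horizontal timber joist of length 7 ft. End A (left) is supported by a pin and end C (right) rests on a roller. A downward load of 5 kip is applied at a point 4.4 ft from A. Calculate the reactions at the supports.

A_x = 0, A_y = 1.857 kip, C_y = 3.143 kip

Taking moments about A: C_y·7 − 5·4.4 = 0 → C_y = 22/7 = 3.14286 ≈ 3.143 kip.
ΣF_y = 0: A_y + 3.14286 − 5 = 0 → A_y = 1.857 kip.
ΣF_x = 0: no horizontal applied forces, so A_x = 0.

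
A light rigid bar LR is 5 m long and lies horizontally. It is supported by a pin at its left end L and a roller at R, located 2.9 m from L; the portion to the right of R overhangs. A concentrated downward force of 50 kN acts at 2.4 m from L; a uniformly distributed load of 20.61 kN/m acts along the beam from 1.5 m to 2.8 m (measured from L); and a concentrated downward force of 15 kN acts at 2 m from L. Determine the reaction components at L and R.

L_x = 0, L_y = 20.21 kN, R_y = 71.59 kN

Resultant of the distributed load: 20.61 × 1.3 = 26.793 kN at 2.15 m from L.
Taking moments about L: R_y·2.9 − 50·2.4 − (20.61·1.3)·2.15 − 15·2 = 0 → R_y = 207.60495/2.9 = 71.5879 ≈ 71.59 kN.
ΣF_y = 0: L_y + 71.5879 − 50 − 20.61·1.3 − 15 = 0 → L_y = 20.21 kN.
ΣF_x = 0: no horizontal applied forces, so L_x = 0.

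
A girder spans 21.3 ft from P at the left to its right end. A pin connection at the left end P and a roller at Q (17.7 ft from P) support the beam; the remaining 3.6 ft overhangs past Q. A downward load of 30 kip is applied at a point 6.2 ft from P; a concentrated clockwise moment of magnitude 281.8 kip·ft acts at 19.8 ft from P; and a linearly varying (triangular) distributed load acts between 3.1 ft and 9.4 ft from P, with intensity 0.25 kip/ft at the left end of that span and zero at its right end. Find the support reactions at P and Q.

P_x = 0, P_y = 4.127 kip, Q_y = 26.66 kip

Resultant of the triangular load: ½ × 0.25 × 6.3 = 0.7875 kip, acting at 5.2 ft from P (one-third of the span from the peak).
ΣM about P: Q_y·17.7 − 30·6.2 − 281.8 − (½·0.25·6.3)·5.2 = 0 → Q_y = 471.895/17.7 = 26.6607 ≈ 26.66 kip.
ΣF_y = 0: P_y + 26.6607 − 30 − ½·0.25·6.3 = 0 → P_y = 4.127 kip.
ΣF_x = 0: no horizontal applied forces, so P_x = 0.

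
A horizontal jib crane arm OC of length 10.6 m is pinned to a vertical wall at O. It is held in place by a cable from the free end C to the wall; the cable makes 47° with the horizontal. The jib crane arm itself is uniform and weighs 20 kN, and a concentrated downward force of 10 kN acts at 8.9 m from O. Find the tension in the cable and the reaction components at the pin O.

T = 25.15 kN, O_x = 17.15 kN, O_y = 11.60 kN

ΣM about O: T·sin47°·10.6 − 20·5.3 − 10·8.9 = 0 → T = 195/(10.6·0.731354) = 25.1537 ≈ 25.15 kN.
ΣF_x = 0: O_x − T·cos47° = 0 → O_x = 25.1537 × 0.681998 = 17.15 kN.
ΣF_y = 0: O_y + T·sin47° − 20 − 10 = 0 → O_y = 30 − 25.1537 × 0.731354 = 11.60 kN.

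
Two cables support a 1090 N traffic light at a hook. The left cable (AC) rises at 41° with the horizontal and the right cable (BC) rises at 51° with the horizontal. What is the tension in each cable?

T_AC = 686.4 N, T_BC = 823.1 N

ΣF_x = 0: −T_AC·cos41° + T_BC·cos51° = 0 → T_BC = 1.19925·T_AC.
ΣF_y = 0: T_AC·sin41° + T_BC·sin51° = 1090.
Substitute: T_AC·(0.656059 + 1.19925·0.777146) = 1090 → T_AC = 686.376 ≈ 686.4 N.
Then T_BC = 1.19925 × 686.376 = 823.1 N.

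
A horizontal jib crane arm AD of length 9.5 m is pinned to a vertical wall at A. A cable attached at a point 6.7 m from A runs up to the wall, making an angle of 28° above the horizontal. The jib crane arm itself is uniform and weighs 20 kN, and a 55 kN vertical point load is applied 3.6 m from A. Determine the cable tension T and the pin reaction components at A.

ΣM about A: T·sin28°·6.7 − 20·4.75 − 55·3.6 = 0 → T = 293/(6.7·0.469472) = 93.1501 ≈ 93.15 kN.
ΣF_x = 0: A_x − T·cos28° = 0 → A_x = 93.1501 × 0.882948 = 82.25 kN.
ΣF_y = 0: A_y + T·sin28° − 20 − 55 = 0 → A_y = 75 − 93.1501 × 0.469472 = 31.27 kN.

T = 93.15 kN, A_x = 82.25 kN, A_y = 31.27 kN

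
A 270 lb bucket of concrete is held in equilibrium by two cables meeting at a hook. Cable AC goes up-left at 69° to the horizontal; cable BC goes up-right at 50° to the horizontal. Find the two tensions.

ΣF_x = 0: −T_AC·cos69° + T_BC·cos50° = 0 → T_BC = 0.557522·T_AC.
ΣF_y = 0: T_AC·sin69° + T_BC·sin50° = 270.
Substitute: T_AC·(0.93358 + 0.557522·0.766044) = 270 → T_AC = 198.432 ≈ 198.4 lb.
Then T_BC = 0.557522 × 198.432 = 110.6 lb.

T_AC = 198.4 lb, T_BC = 110.6 lb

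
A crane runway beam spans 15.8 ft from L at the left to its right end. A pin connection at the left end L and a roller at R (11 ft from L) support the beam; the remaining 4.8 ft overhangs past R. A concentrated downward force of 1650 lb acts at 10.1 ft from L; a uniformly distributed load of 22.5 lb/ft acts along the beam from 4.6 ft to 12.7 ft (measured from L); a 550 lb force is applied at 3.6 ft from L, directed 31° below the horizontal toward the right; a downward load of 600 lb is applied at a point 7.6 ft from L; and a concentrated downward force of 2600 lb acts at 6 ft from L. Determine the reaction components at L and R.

L_x = -471.4 lb, L_y = 1732 lb, R_y = 3584 lb

Resultant of the distributed load: 22.5 × 8.1 = 182.25 lb at 8.65 ft from L.
Moments about L: R_y·11 − 1650·10.1 − (22.5·8.1)·8.65 − 550·sin31°·3.6 − 600·7.6 − 2600·6 = 0 → R_y = 39421.2/11 = 3583.75 ≈ 3584 lb.
ΣF_y = 0: L_y + 3583.75 − 1650 − 22.5·8.1 − 550·sin31° − 600 − 2600 = 0 → L_y = 1732 lb.
ΣF_x = 0: L_x + 550·cos31° = 0 → L_x = -471.4 lb.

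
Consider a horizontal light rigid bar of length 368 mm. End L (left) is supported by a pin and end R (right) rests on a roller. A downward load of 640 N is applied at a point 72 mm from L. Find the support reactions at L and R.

Taking moments about L: R_y·368 − 640·72 = 0 → R_y = 46080/368 = 125.217 ≈ 125.2 N.
ΣF_y = 0: L_y + 125.217 − 640 = 0 → L_y = 514.8 N.
ΣF_x = 0: no horizontal applied forces, so L_x = 0.

L_x = 0, L_y = 514.8 N, R_y = 125.2 N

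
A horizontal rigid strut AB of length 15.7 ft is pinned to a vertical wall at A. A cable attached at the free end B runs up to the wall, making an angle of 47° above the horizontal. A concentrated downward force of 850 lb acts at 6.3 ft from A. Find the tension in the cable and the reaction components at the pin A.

ΣM about A: T·sin47°·15.7 − 850·6.3 = 0 → T = 5355/(15.7·0.731354) = 466.372 ≈ 466.4 lb.
ΣF_x = 0: A_x − T·cos47° = 0 → A_x = 466.372 × 0.681998 = 318.1 lb.
ΣF_y = 0: A_y + T·sin47° − 850 = 0 → A_y = 850 − 466.372 × 0.731354 = 508.9 lb.

T = 466.4 lb, A_x = 318.1 lb, A_y = 508.9 lb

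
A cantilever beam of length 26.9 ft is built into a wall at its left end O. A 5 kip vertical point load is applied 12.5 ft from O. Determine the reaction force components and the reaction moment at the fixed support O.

ΣF_x = 0: O_x = 0.
ΣF_y = 0: O_y − 5 = 0 → O_y = 5.000 kip.
ΣM about O: M_O − 5·12.5 = 0 → M_O = 62.50 kip·ft.

O_x = 0, O_y = 5.000 kip, M_O = 62.50 kip·ft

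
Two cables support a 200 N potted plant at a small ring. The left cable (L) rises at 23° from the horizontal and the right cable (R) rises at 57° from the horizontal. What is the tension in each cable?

ΣF_x = 0: −T_L·cos23° + T_R·cos57° = 0 → T_R = 1.69012·T_L.
ΣF_y = 0: T_L·sin23° + T_R·sin57° = 200.
Substitute: T_L·(0.390731 + 1.69012·0.838671) = 200 → T_L = 110.608 ≈ 110.6 N.
Then T_R = 1.69012 × 110.608 = 186.9 N.

T_L = 110.6 N, T_R = 186.9 N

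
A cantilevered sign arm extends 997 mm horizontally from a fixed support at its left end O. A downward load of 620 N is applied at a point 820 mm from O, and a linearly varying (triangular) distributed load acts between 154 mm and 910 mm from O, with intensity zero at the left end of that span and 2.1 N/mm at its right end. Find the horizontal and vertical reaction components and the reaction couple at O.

O_x = 0, O_y = 1414 N, M_O = 1031000 N·mm

Resultant of the triangular load: ½ × 2.1 × 756 = 793.8 N, acting at 658 mm from O (one-third of the span from the peak).
ΣF_x = 0: O_x = 0.
ΣF_y = 0: O_y − 620 − ½·2.1·756 = 0 → O_y = 1414 N.
ΣM about O: M_O − 620·820 − (½·2.1·756)·658 = 0 → M_O = 1031000 N·mm.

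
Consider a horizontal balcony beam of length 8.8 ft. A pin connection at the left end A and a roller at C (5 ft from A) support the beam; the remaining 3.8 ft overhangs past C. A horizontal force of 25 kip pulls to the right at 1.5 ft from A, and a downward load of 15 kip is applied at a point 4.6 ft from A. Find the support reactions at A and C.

Taking moments about A: C_y·5 − 15·4.6 = 0 → C_y = 69/5 = 13.80 kip.
ΣF_y = 0: A_y + 13.8 − 15 = 0 → A_y = 1.200 kip.
ΣF_x = 0: A_x + 25 = 0 → A_x = -25.00 kip.

A_x = -25.00 kip, A_y = 1.200 kip, C_y = 13.80 kip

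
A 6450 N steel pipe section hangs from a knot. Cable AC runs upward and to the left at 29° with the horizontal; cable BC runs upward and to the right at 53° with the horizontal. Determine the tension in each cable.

ΣF_x = 0: −T_AC·cos29° + T_BC·cos53° = 0 → T_BC = 1.4533·T_AC.
ΣF_y = 0: T_AC·sin29° + T_BC·sin53° = 6450.
Substitute: T_AC·(0.48481 + 1.4533·0.798636) = 6450 → T_AC = 3919.86 ≈ 3920 N.
Then T_BC = 1.4533 × 3919.86 = 5697 N.

T_AC = 3920 N, T_BC = 5697 N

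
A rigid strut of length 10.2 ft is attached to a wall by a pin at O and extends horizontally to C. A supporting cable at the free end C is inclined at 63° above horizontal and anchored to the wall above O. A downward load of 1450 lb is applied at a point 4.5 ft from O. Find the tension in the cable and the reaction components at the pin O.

T = 718.0 lb, O_x = 325.9 lb, O_y = 810.3 lb

ΣM about O: T·sin63°·10.2 − 1450·4.5 = 0 → T = 6525/(10.2·0.891007) = 717.958 ≈ 718.0 lb.
ΣF_x = 0: O_x − T·cos63° = 0 → O_x = 717.958 × 0.45399 = 325.9 lb.
ΣF_y = 0: O_y + T·sin63° − 1450 = 0 → O_y = 1450 − 717.958 × 0.891007 = 810.3 lb.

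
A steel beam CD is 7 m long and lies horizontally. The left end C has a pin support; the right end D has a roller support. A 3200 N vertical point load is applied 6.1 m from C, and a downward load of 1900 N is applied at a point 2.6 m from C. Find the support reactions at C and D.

ΣM about C: D_y·7 − 3200·6.1 − 1900·2.6 = 0 → D_y = 24460/7 = 3494.29 ≈ 3494 N.
ΣF_y = 0: C_y + 3494.29 − 3200 − 1900 = 0 → C_y = 1606 N.
ΣF_x = 0: no horizontal applied forces, so C_x = 0.

C_x = 0, C_y = 1606 N, D_y = 3494 N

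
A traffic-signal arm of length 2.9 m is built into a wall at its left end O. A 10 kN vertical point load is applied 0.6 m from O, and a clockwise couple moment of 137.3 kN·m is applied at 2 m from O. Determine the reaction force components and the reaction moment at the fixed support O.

O_x = 0, O_y = 10.00 kN, M_O = 143.3 kN·m

ΣF_x = 0: O_x = 0.
ΣF_y = 0: O_y − 10 = 0 → O_y = 10.00 kN.
ΣM about O: M_O − 10·0.6 − 137.3 = 0 → M_O = 143.3 kN·m.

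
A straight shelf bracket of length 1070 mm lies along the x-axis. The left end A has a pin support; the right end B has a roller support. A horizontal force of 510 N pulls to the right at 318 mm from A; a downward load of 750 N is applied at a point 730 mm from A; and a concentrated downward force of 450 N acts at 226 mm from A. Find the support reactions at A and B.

Moments about A: B_y·1070 − 750·730 − 450·226 = 0 → B_y = 649200/1070 = 606.729 ≈ 606.7 N.
ΣF_y = 0: A_y + 606.729 − 750 − 450 = 0 → A_y = 593.3 N.
ΣF_x = 0: A_x + 510 = 0 → A_x = -510.0 N.

A_x = -510.0 N, A_y = 593.3 N, B_y = 606.7 N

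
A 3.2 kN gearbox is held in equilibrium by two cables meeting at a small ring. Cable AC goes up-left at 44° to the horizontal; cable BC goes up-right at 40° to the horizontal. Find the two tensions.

ΣF_x = 0: −T_AC·cos44° + T_BC·cos40° = 0 → T_BC = 0.939031·T_AC.
ΣF_y = 0: T_AC·sin44° + T_BC·sin40° = 3.2.
Substitute: T_AC·(0.694658 + 0.939031·0.642788) = 3.2 → T_AC = 2.46485 ≈ 2.465 kN.
Then T_BC = 0.939031 × 2.46485 = 2.315 kN.

T_AC = 2.465 kN, T_BC = 2.315 kN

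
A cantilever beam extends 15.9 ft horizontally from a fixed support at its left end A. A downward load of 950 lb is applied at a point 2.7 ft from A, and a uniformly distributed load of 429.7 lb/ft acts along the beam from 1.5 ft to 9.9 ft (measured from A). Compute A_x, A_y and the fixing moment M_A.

Resultant of the distributed load: 429.7 × 8.4 = 3609.48 lb at 5.7 ft from A.
ΣF_x = 0: A_x = 0.
ΣF_y = 0: A_y − 950 − 429.7·8.4 = 0 → A_y = 4559 lb.
ΣM about A: M_A − 950·2.7 − (429.7·8.4)·5.7 = 0 → M_A = 23140 lb·ft.

A_x = 0, A_y = 4559 lb, M_A = 23140 lb·ft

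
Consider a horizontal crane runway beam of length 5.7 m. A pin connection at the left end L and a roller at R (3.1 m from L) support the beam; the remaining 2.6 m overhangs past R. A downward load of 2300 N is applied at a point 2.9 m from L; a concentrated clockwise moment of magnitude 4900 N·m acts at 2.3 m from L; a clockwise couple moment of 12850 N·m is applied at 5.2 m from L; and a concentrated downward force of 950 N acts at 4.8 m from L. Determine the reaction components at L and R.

L_x = 0, L_y = -6098 N, R_y = 9348 N

Moments about L: R_y·3.1 − 2300·2.9 − 4900 − 12850 − 950·4.8 = 0 → R_y = 28980/3.1 = 9348.39 ≈ 9348 N.
ΣF_y = 0: L_y + 9348.39 − 2300 − 950 = 0 → L_y = -6098 N.
ΣF_x = 0: no horizontal applied forces, so L_x = 0.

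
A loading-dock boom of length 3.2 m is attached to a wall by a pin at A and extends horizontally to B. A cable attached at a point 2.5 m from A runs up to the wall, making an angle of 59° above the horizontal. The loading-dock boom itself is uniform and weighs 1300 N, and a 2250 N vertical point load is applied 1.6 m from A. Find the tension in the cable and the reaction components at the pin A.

ΣM about A: T·sin59°·2.5 − 1300·1.6 − 2250·1.6 = 0 → T = 5680/(2.5·0.857167) = 2650.59 ≈ 2651 N.
ΣF_x = 0: A_x − T·cos59° = 0 → A_x = 2650.59 × 0.515038 = 1365 N.
ΣF_y = 0: A_y + T·sin59° − 1300 − 2250 = 0 → A_y = 3550 − 2650.59 × 0.857167 = 1278 N.

T = 2651 N, A_x = 1365 N, A_y = 1278 N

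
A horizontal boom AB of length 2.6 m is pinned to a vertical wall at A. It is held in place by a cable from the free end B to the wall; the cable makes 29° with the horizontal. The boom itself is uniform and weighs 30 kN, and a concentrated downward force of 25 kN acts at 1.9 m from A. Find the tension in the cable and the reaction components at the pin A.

ΣM about A: T·sin29°·2.6 − 30·1.3 − 25·1.9 = 0 → T = 86.5/(2.6·0.48481) = 68.6232 ≈ 68.62 kN.
ΣF_x = 0: A_x − T·cos29° = 0 → A_x = 68.6232 × 0.87462 = 60.02 kN.
ΣF_y = 0: A_y + T·sin29° − 30 − 25 = 0 → A_y = 55 − 68.6232 × 0.48481 = 21.73 kN.

T = 68.62 kN, A_x = 60.02 kN, A_y = 21.73 kN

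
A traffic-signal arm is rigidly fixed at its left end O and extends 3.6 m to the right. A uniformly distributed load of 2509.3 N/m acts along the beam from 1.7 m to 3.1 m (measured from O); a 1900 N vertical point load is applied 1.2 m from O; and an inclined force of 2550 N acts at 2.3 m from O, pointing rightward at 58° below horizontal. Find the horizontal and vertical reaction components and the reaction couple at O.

O_x = -1351 N, O_y = 7576 N, M_O = 15690 N·m

Resultant of the distributed load: 2509.3 × 1.4 = 3513.02 N at 2.4 m from O.
ΣF_x = 0: O_x + 2550·cos58° = 0 → O_x = -1351 N.
ΣF_y = 0: O_y − 2509.3·1.4 − 1900 − 2550·sin58° = 0 → O_y = 7576 N.
ΣM about O: M_O − (2509.3·1.4)·2.4 − 1900·1.2 − 2550·sin58°·2.3 = 0 → M_O = 15690 N·m.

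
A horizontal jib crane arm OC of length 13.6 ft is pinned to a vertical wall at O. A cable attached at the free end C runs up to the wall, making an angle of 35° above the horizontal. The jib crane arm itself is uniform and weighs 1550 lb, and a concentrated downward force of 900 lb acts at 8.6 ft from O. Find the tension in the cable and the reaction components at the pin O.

T = 2343 lb, O_x = 1920 lb, O_y = 1106 lb

ΣM about O: T·sin35°·13.6 − 1550·6.8 − 900·8.6 = 0 → T = 18280/(13.6·0.573576) = 2343.4 ≈ 2343 lb.
ΣF_x = 0: O_x − T·cos35° = 0 → O_x = 2343.4 × 0.819152 = 1920 lb.
ΣF_y = 0: O_y + T·sin35° − 1550 − 900 = 0 → O_y = 2450 − 2343.4 × 0.573576 = 1106 lb.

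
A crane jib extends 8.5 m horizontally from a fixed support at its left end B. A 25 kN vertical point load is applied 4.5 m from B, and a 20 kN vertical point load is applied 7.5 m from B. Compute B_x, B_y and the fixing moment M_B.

ΣF_x = 0: B_x = 0.
ΣF_y = 0: B_y − 25 − 20 = 0 → B_y = 45.00 kN.
ΣM about B: M_B − 25·4.5 − 20·7.5 = 0 → M_B = 262.5 kN·m.

B_x = 0, B_y = 45.00 kN, M_B = 262.5 kN·m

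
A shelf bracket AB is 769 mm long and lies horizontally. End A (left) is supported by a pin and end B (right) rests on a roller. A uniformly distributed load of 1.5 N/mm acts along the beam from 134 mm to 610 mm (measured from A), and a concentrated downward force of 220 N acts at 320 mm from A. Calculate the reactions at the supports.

A_x = 0, A_y = 497.1 N, B_y = 436.9 N

Resultant of the distributed load: 1.5 × 476 = 714 N at 372 mm from A.
ΣM about A: B_y·769 − (1.5·476)·372 − 220·320 = 0 → B_y = 336008/769 = 436.941 ≈ 436.9 N.
ΣF_y = 0: A_y + 436.941 − 1.5·476 − 220 = 0 → A_y = 497.1 N.
ΣF_x = 0: no horizontal applied forces, so A_x = 0.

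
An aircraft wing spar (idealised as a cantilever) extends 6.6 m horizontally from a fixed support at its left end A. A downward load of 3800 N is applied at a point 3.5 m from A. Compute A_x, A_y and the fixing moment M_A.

ΣF_x = 0: A_x = 0.
ΣF_y = 0: A_y − 3800 = 0 → A_y = 3800 N.
ΣM about A: M_A − 3800·3.5 = 0 → M_A = 13300 N·m.

A_x = 0, A_y = 3800 N, M_A = 13300 N·m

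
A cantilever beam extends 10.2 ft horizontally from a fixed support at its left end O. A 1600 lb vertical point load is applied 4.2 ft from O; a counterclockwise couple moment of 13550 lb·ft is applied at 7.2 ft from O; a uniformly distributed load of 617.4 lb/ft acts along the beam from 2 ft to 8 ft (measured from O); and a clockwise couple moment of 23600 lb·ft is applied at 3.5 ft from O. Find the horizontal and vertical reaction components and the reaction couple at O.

Resultant of the distributed load: 617.4 × 6 = 3704.4 lb at 5 ft from O.
ΣF_x = 0: O_x = 0.
ΣF_y = 0: O_y − 1600 − 617.4·6 = 0 → O_y = 5304 lb.
ΣM about O: M_O − 1600·4.2 + 13550 − (617.4·6)·5 − 23600 = 0 → M_O = 35290 lb·ft.

O_x = 0, O_y = 5304 lb, M_O = 35290 lb·ft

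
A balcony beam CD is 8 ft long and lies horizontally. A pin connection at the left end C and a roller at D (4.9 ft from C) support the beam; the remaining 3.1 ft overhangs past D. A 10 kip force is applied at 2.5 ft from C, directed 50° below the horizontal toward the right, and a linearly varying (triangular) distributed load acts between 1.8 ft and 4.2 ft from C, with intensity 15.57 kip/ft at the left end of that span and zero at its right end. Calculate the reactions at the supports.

C_x = -6.428 kip, C_y = 12.52 kip, D_y = 13.82 kip

Resultant of the triangular load: ½ × 15.57 × 2.4 = 18.684 kip, acting at 2.6 ft from C (one-third of the span from the peak).
Moments about C: D_y·4.9 − 10·sin50°·2.5 − (½·15.57·2.4)·2.6 = 0 → D_y = 67.7295/4.9 = 13.8223 ≈ 13.82 kip.
ΣF_y = 0: C_y + 13.8223 − 10·sin50° − ½·15.57·2.4 = 0 → C_y = 12.52 kip.
ΣF_x = 0: C_x + 10·cos50° = 0 → C_x = -6.428 kip.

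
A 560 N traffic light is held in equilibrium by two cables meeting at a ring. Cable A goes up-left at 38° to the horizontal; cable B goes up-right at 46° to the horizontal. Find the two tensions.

T_A = 391.2 N, T_B = 443.7 N

ΣF_x = 0: −T_A·cos38° + T_B·cos46° = 0 → T_B = 1.13439·T_A.
ΣF_y = 0: T_A·sin38° + T_B·sin46° = 560.
Substitute: T_A·(0.615661 + 1.13439·0.71934) = 560 → T_A = 391.151 ≈ 391.2 N.
Then T_B = 1.13439 × 391.151 = 443.7 N.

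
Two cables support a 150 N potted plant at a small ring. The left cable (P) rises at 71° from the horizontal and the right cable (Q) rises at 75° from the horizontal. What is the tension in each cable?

ΣF_x = 0: −T_P·cos71° + T_Q·cos75° = 0 → T_Q = 1.2579·T_P.
ΣF_y = 0: T_P·sin71° + T_Q·sin75° = 150.
Substitute: T_P·(0.945519 + 1.2579·0.965926) = 150 → T_P = 69.4265 ≈ 69.43 N.
Then T_Q = 1.2579 × 69.4265 = 87.33 N.

T_P = 69.43 N, T_Q = 87.33 N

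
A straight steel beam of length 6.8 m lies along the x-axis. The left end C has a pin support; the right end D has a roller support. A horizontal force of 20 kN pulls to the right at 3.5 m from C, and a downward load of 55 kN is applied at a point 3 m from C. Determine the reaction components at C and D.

Moments about C: D_y·6.8 − 55·3 = 0 → D_y = 165/6.8 = 24.2647 ≈ 24.26 kN.
ΣF_y = 0: C_y + 24.2647 − 55 = 0 → C_y = 30.74 kN.
ΣF_x = 0: C_x + 20 = 0 → C_x = -20.00 kN.

C_x = -20.00 kN, C_y = 30.74 kN, D_y = 24.26 kN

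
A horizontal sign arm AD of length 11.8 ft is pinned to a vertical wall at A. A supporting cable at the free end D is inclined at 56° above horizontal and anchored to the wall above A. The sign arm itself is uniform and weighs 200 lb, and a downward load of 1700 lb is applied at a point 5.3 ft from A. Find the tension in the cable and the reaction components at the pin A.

ΣM about A: T·sin56°·11.8 − 200·5.9 − 1700·5.3 = 0 → T = 10190/(11.8·0.829038) = 1041.64 ≈ 1042 lb.
ΣF_x = 0: A_x − T·cos56° = 0 → A_x = 1041.64 × 0.559193 = 582.5 lb.
ΣF_y = 0: A_y + T·sin56° − 200 − 1700 = 0 → A_y = 1900 − 1041.64 × 0.829038 = 1036 lb.

T = 1042 lb, A_x = 582.5 lb, A_y = 1036 lb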